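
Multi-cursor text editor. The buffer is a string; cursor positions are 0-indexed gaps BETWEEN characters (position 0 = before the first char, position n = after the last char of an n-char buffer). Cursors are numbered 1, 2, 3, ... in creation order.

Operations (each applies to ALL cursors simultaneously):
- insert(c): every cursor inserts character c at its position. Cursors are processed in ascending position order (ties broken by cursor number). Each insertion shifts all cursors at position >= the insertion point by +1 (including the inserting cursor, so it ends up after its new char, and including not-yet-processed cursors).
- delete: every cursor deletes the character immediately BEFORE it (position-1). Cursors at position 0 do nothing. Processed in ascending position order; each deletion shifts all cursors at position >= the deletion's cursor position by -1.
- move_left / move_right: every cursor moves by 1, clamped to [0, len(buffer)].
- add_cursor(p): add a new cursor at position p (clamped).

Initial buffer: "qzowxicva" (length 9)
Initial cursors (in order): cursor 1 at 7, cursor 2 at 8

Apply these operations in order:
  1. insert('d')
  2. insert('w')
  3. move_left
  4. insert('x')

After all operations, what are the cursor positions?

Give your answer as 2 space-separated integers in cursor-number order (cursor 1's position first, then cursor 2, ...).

After op 1 (insert('d')): buffer="qzowxicdvda" (len 11), cursors c1@8 c2@10, authorship .......1.2.
After op 2 (insert('w')): buffer="qzowxicdwvdwa" (len 13), cursors c1@9 c2@12, authorship .......11.22.
After op 3 (move_left): buffer="qzowxicdwvdwa" (len 13), cursors c1@8 c2@11, authorship .......11.22.
After op 4 (insert('x')): buffer="qzowxicdxwvdxwa" (len 15), cursors c1@9 c2@13, authorship .......111.222.

Answer: 9 13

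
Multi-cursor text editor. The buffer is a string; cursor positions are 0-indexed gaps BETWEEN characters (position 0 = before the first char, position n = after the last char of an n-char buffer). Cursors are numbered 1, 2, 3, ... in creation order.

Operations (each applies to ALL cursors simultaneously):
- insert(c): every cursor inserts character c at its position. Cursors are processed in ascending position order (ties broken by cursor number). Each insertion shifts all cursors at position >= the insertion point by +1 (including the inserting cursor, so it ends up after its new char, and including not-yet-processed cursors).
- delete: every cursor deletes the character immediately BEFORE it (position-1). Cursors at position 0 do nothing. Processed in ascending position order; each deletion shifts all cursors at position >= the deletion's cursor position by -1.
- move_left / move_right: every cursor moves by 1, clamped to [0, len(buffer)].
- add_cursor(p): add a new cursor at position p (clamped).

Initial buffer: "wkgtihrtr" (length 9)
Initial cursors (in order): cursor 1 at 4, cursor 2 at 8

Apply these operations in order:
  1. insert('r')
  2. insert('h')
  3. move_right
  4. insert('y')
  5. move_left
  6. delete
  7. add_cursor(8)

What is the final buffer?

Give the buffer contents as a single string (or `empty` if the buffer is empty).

After op 1 (insert('r')): buffer="wkgtrihrtrr" (len 11), cursors c1@5 c2@10, authorship ....1....2.
After op 2 (insert('h')): buffer="wkgtrhihrtrhr" (len 13), cursors c1@6 c2@12, authorship ....11....22.
After op 3 (move_right): buffer="wkgtrhihrtrhr" (len 13), cursors c1@7 c2@13, authorship ....11....22.
After op 4 (insert('y')): buffer="wkgtrhiyhrtrhry" (len 15), cursors c1@8 c2@15, authorship ....11.1...22.2
After op 5 (move_left): buffer="wkgtrhiyhrtrhry" (len 15), cursors c1@7 c2@14, authorship ....11.1...22.2
After op 6 (delete): buffer="wkgtrhyhrtrhy" (len 13), cursors c1@6 c2@12, authorship ....111...222
After op 7 (add_cursor(8)): buffer="wkgtrhyhrtrhy" (len 13), cursors c1@6 c3@8 c2@12, authorship ....111...222

Answer: wkgtrhyhrtrhy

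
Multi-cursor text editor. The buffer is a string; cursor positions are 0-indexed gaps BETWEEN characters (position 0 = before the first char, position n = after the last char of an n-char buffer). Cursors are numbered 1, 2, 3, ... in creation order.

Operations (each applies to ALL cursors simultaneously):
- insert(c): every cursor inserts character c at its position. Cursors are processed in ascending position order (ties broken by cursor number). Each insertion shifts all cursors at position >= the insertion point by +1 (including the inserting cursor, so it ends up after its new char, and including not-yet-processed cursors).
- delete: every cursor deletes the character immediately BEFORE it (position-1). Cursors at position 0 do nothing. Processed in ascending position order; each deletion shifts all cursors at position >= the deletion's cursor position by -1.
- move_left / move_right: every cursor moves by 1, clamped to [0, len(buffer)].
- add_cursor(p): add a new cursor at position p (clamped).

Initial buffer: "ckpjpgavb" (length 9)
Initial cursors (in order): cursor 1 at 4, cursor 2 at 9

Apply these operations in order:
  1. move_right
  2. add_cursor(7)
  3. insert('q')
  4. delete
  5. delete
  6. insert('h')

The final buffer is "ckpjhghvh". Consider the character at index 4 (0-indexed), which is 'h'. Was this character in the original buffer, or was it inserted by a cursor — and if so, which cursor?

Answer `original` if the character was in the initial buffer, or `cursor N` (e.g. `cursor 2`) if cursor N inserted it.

After op 1 (move_right): buffer="ckpjpgavb" (len 9), cursors c1@5 c2@9, authorship .........
After op 2 (add_cursor(7)): buffer="ckpjpgavb" (len 9), cursors c1@5 c3@7 c2@9, authorship .........
After op 3 (insert('q')): buffer="ckpjpqgaqvbq" (len 12), cursors c1@6 c3@9 c2@12, authorship .....1..3..2
After op 4 (delete): buffer="ckpjpgavb" (len 9), cursors c1@5 c3@7 c2@9, authorship .........
After op 5 (delete): buffer="ckpjgv" (len 6), cursors c1@4 c3@5 c2@6, authorship ......
After op 6 (insert('h')): buffer="ckpjhghvh" (len 9), cursors c1@5 c3@7 c2@9, authorship ....1.3.2
Authorship (.=original, N=cursor N): . . . . 1 . 3 . 2
Index 4: author = 1

Answer: cursor 1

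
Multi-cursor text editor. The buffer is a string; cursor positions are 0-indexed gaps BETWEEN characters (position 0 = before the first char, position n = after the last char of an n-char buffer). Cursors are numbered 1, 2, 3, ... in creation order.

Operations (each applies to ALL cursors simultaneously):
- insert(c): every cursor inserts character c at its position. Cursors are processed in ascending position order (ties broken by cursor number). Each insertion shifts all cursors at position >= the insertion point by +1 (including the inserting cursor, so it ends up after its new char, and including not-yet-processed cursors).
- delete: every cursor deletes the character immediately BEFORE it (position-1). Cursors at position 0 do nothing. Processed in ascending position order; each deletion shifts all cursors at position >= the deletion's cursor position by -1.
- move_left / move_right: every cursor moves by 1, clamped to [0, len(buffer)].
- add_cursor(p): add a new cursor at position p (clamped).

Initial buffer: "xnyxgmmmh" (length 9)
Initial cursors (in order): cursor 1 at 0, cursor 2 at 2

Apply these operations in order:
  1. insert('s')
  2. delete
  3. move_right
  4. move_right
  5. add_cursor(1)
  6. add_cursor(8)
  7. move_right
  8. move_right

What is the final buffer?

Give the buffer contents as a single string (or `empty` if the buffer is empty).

After op 1 (insert('s')): buffer="sxnsyxgmmmh" (len 11), cursors c1@1 c2@4, authorship 1..2.......
After op 2 (delete): buffer="xnyxgmmmh" (len 9), cursors c1@0 c2@2, authorship .........
After op 3 (move_right): buffer="xnyxgmmmh" (len 9), cursors c1@1 c2@3, authorship .........
After op 4 (move_right): buffer="xnyxgmmmh" (len 9), cursors c1@2 c2@4, authorship .........
After op 5 (add_cursor(1)): buffer="xnyxgmmmh" (len 9), cursors c3@1 c1@2 c2@4, authorship .........
After op 6 (add_cursor(8)): buffer="xnyxgmmmh" (len 9), cursors c3@1 c1@2 c2@4 c4@8, authorship .........
After op 7 (move_right): buffer="xnyxgmmmh" (len 9), cursors c3@2 c1@3 c2@5 c4@9, authorship .........
After op 8 (move_right): buffer="xnyxgmmmh" (len 9), cursors c3@3 c1@4 c2@6 c4@9, authorship .........

Answer: xnyxgmmmh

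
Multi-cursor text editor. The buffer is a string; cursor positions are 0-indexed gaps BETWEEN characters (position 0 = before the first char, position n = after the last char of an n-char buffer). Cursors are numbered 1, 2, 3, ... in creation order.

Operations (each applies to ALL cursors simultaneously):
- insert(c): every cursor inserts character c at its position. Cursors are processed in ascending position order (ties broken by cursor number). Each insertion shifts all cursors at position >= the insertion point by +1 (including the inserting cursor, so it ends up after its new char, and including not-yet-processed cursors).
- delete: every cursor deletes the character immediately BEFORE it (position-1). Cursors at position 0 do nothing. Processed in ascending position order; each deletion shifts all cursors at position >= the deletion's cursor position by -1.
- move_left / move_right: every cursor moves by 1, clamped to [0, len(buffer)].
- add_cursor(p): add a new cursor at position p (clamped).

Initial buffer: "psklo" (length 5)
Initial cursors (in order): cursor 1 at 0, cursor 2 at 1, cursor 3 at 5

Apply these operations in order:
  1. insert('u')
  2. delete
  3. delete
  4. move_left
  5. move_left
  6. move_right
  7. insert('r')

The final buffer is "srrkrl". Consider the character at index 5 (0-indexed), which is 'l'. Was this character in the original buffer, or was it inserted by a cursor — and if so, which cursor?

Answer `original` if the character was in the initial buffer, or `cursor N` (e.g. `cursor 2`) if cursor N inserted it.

After op 1 (insert('u')): buffer="upusklou" (len 8), cursors c1@1 c2@3 c3@8, authorship 1.2....3
After op 2 (delete): buffer="psklo" (len 5), cursors c1@0 c2@1 c3@5, authorship .....
After op 3 (delete): buffer="skl" (len 3), cursors c1@0 c2@0 c3@3, authorship ...
After op 4 (move_left): buffer="skl" (len 3), cursors c1@0 c2@0 c3@2, authorship ...
After op 5 (move_left): buffer="skl" (len 3), cursors c1@0 c2@0 c3@1, authorship ...
After op 6 (move_right): buffer="skl" (len 3), cursors c1@1 c2@1 c3@2, authorship ...
After op 7 (insert('r')): buffer="srrkrl" (len 6), cursors c1@3 c2@3 c3@5, authorship .12.3.
Authorship (.=original, N=cursor N): . 1 2 . 3 .
Index 5: author = original

Answer: original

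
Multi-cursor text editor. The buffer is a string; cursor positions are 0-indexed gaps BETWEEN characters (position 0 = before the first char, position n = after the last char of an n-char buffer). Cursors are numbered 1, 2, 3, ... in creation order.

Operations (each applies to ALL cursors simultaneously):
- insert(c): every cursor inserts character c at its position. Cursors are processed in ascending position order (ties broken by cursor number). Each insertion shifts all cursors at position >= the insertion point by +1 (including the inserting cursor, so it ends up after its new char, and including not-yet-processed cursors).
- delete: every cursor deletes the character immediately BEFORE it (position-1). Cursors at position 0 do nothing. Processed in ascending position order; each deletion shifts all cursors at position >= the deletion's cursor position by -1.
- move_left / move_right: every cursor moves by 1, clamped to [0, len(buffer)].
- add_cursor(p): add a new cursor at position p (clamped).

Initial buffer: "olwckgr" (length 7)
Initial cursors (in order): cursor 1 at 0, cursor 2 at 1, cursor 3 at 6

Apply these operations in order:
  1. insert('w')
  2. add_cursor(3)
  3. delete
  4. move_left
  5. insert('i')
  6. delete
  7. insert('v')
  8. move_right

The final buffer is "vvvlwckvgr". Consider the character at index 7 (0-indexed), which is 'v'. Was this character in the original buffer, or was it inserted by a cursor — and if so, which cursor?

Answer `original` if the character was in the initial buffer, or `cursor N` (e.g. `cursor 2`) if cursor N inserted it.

After op 1 (insert('w')): buffer="wowlwckgwr" (len 10), cursors c1@1 c2@3 c3@9, authorship 1.2.....3.
After op 2 (add_cursor(3)): buffer="wowlwckgwr" (len 10), cursors c1@1 c2@3 c4@3 c3@9, authorship 1.2.....3.
After op 3 (delete): buffer="lwckgr" (len 6), cursors c1@0 c2@0 c4@0 c3@5, authorship ......
After op 4 (move_left): buffer="lwckgr" (len 6), cursors c1@0 c2@0 c4@0 c3@4, authorship ......
After op 5 (insert('i')): buffer="iiilwckigr" (len 10), cursors c1@3 c2@3 c4@3 c3@8, authorship 124....3..
After op 6 (delete): buffer="lwckgr" (len 6), cursors c1@0 c2@0 c4@0 c3@4, authorship ......
After op 7 (insert('v')): buffer="vvvlwckvgr" (len 10), cursors c1@3 c2@3 c4@3 c3@8, authorship 124....3..
After op 8 (move_right): buffer="vvvlwckvgr" (len 10), cursors c1@4 c2@4 c4@4 c3@9, authorship 124....3..
Authorship (.=original, N=cursor N): 1 2 4 . . . . 3 . .
Index 7: author = 3

Answer: cursor 3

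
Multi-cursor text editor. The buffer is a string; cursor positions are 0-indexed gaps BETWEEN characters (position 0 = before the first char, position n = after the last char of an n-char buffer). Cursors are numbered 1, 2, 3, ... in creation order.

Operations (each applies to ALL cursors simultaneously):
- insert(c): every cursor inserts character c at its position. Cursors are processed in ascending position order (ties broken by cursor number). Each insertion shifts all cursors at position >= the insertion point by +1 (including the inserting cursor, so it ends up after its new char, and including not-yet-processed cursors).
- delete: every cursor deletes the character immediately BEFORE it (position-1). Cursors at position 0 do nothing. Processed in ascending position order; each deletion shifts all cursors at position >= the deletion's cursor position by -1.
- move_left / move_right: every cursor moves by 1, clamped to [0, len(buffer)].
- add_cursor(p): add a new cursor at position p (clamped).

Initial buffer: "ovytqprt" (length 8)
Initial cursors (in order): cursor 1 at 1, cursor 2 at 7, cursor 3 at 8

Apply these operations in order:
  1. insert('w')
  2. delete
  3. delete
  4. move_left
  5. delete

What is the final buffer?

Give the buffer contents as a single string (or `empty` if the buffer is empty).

Answer: vyp

Derivation:
After op 1 (insert('w')): buffer="owvytqprwtw" (len 11), cursors c1@2 c2@9 c3@11, authorship .1......2.3
After op 2 (delete): buffer="ovytqprt" (len 8), cursors c1@1 c2@7 c3@8, authorship ........
After op 3 (delete): buffer="vytqp" (len 5), cursors c1@0 c2@5 c3@5, authorship .....
After op 4 (move_left): buffer="vytqp" (len 5), cursors c1@0 c2@4 c3@4, authorship .....
After op 5 (delete): buffer="vyp" (len 3), cursors c1@0 c2@2 c3@2, authorship ...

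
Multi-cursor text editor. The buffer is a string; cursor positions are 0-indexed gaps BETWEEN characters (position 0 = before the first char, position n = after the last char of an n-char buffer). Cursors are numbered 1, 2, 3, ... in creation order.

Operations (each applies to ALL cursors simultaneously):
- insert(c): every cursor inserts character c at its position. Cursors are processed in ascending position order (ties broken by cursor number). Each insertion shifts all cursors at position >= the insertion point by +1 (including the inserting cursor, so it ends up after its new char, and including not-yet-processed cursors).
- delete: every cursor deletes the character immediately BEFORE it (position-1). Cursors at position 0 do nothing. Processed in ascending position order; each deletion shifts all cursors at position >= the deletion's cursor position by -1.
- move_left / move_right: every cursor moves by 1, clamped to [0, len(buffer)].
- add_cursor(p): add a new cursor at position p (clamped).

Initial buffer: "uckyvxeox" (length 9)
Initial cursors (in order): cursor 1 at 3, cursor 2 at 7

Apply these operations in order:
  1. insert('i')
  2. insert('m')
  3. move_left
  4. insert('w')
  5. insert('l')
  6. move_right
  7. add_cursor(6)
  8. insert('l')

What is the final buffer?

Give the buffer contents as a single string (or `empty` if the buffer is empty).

Answer: uckiwllmlyvxeiwlmlox

Derivation:
After op 1 (insert('i')): buffer="uckiyvxeiox" (len 11), cursors c1@4 c2@9, authorship ...1....2..
After op 2 (insert('m')): buffer="uckimyvxeimox" (len 13), cursors c1@5 c2@11, authorship ...11....22..
After op 3 (move_left): buffer="uckimyvxeimox" (len 13), cursors c1@4 c2@10, authorship ...11....22..
After op 4 (insert('w')): buffer="uckiwmyvxeiwmox" (len 15), cursors c1@5 c2@12, authorship ...111....222..
After op 5 (insert('l')): buffer="uckiwlmyvxeiwlmox" (len 17), cursors c1@6 c2@14, authorship ...1111....2222..
After op 6 (move_right): buffer="uckiwlmyvxeiwlmox" (len 17), cursors c1@7 c2@15, authorship ...1111....2222..
After op 7 (add_cursor(6)): buffer="uckiwlmyvxeiwlmox" (len 17), cursors c3@6 c1@7 c2@15, authorship ...1111....2222..
After op 8 (insert('l')): buffer="uckiwllmlyvxeiwlmlox" (len 20), cursors c3@7 c1@9 c2@18, authorship ...111311....22222..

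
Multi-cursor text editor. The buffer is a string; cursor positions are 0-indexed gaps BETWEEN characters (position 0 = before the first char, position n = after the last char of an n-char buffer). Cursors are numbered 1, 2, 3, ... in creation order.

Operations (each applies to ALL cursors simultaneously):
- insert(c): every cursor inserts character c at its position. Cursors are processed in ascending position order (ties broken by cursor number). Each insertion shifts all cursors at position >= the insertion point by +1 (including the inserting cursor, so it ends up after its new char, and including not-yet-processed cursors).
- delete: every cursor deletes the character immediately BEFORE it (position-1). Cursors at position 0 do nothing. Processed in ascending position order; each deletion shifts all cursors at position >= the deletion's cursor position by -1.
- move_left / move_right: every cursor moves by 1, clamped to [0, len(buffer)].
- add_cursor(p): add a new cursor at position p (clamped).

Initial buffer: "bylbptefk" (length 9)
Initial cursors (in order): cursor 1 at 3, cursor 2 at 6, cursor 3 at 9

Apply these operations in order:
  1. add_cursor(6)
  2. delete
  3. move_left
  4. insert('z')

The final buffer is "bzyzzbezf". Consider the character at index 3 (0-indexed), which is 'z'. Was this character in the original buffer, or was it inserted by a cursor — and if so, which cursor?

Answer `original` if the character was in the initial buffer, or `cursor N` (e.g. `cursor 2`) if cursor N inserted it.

Answer: cursor 2

Derivation:
After op 1 (add_cursor(6)): buffer="bylbptefk" (len 9), cursors c1@3 c2@6 c4@6 c3@9, authorship .........
After op 2 (delete): buffer="bybef" (len 5), cursors c1@2 c2@3 c4@3 c3@5, authorship .....
After op 3 (move_left): buffer="bybef" (len 5), cursors c1@1 c2@2 c4@2 c3@4, authorship .....
After op 4 (insert('z')): buffer="bzyzzbezf" (len 9), cursors c1@2 c2@5 c4@5 c3@8, authorship .1.24..3.
Authorship (.=original, N=cursor N): . 1 . 2 4 . . 3 .
Index 3: author = 2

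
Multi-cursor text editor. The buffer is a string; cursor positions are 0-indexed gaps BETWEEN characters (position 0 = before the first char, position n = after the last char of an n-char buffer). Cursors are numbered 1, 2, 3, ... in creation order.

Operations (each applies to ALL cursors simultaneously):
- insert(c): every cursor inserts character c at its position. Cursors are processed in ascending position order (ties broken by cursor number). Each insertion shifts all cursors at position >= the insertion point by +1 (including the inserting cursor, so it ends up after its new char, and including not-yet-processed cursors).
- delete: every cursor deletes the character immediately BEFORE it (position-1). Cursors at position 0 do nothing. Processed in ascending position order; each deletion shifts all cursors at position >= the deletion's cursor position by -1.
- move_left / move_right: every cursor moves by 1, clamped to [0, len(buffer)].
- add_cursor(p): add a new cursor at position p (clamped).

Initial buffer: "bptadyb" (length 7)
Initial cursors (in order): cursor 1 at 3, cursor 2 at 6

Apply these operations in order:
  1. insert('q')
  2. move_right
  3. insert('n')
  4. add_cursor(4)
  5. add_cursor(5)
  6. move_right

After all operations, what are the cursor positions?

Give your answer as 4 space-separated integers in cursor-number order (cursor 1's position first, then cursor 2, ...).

Answer: 7 11 5 6

Derivation:
After op 1 (insert('q')): buffer="bptqadyqb" (len 9), cursors c1@4 c2@8, authorship ...1...2.
After op 2 (move_right): buffer="bptqadyqb" (len 9), cursors c1@5 c2@9, authorship ...1...2.
After op 3 (insert('n')): buffer="bptqandyqbn" (len 11), cursors c1@6 c2@11, authorship ...1.1..2.2
After op 4 (add_cursor(4)): buffer="bptqandyqbn" (len 11), cursors c3@4 c1@6 c2@11, authorship ...1.1..2.2
After op 5 (add_cursor(5)): buffer="bptqandyqbn" (len 11), cursors c3@4 c4@5 c1@6 c2@11, authorship ...1.1..2.2
After op 6 (move_right): buffer="bptqandyqbn" (len 11), cursors c3@5 c4@6 c1@7 c2@11, authorship ...1.1..2.2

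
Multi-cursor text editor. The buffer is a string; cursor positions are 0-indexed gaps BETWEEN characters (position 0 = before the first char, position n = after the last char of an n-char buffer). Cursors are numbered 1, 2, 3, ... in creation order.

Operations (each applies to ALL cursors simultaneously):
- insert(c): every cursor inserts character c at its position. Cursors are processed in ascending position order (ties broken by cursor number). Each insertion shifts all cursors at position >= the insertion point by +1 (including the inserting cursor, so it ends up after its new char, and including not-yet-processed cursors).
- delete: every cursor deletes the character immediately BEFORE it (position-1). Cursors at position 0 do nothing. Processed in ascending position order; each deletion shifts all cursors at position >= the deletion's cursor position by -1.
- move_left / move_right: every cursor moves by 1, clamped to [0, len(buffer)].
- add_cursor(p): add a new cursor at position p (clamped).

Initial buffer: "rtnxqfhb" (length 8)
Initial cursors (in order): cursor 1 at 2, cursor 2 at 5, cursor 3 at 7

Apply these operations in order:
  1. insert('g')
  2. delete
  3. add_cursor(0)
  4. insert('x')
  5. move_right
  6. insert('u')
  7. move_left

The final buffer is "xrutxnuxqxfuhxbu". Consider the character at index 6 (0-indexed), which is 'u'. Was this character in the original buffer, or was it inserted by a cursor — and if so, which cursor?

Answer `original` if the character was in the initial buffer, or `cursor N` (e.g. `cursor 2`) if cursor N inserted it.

After op 1 (insert('g')): buffer="rtgnxqgfhgb" (len 11), cursors c1@3 c2@7 c3@10, authorship ..1...2..3.
After op 2 (delete): buffer="rtnxqfhb" (len 8), cursors c1@2 c2@5 c3@7, authorship ........
After op 3 (add_cursor(0)): buffer="rtnxqfhb" (len 8), cursors c4@0 c1@2 c2@5 c3@7, authorship ........
After op 4 (insert('x')): buffer="xrtxnxqxfhxb" (len 12), cursors c4@1 c1@4 c2@8 c3@11, authorship 4..1...2..3.
After op 5 (move_right): buffer="xrtxnxqxfhxb" (len 12), cursors c4@2 c1@5 c2@9 c3@12, authorship 4..1...2..3.
After op 6 (insert('u')): buffer="xrutxnuxqxfuhxbu" (len 16), cursors c4@3 c1@7 c2@12 c3@16, authorship 4.4.1.1..2.2.3.3
After op 7 (move_left): buffer="xrutxnuxqxfuhxbu" (len 16), cursors c4@2 c1@6 c2@11 c3@15, authorship 4.4.1.1..2.2.3.3
Authorship (.=original, N=cursor N): 4 . 4 . 1 . 1 . . 2 . 2 . 3 . 3
Index 6: author = 1

Answer: cursor 1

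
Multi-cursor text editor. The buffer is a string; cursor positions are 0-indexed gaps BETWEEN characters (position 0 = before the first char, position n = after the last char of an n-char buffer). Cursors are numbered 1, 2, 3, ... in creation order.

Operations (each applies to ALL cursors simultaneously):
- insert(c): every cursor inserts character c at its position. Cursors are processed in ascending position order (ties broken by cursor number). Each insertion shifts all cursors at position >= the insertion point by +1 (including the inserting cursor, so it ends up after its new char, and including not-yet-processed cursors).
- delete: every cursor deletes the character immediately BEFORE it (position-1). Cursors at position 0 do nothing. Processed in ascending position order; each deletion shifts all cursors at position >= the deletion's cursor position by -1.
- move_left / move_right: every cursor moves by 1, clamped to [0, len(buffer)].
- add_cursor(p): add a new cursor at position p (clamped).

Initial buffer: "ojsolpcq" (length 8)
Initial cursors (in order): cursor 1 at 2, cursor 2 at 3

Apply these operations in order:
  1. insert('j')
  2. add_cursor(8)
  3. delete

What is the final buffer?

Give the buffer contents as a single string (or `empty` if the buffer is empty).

Answer: ojsolcq

Derivation:
After op 1 (insert('j')): buffer="ojjsjolpcq" (len 10), cursors c1@3 c2@5, authorship ..1.2.....
After op 2 (add_cursor(8)): buffer="ojjsjolpcq" (len 10), cursors c1@3 c2@5 c3@8, authorship ..1.2.....
After op 3 (delete): buffer="ojsolcq" (len 7), cursors c1@2 c2@3 c3@5, authorship .......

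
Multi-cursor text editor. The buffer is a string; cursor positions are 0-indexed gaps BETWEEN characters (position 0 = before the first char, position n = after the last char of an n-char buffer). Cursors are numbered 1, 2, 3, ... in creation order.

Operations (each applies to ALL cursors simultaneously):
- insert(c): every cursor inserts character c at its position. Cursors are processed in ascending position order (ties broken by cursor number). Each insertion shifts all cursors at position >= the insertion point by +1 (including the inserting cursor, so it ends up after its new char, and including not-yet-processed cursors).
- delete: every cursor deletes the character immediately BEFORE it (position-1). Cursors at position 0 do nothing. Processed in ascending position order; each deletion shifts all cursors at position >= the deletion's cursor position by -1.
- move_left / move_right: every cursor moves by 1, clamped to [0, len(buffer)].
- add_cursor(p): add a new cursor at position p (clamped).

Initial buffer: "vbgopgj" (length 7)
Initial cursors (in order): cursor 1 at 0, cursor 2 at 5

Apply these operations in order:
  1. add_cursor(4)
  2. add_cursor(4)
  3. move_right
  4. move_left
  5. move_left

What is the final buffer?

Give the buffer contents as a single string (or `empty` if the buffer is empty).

Answer: vbgopgj

Derivation:
After op 1 (add_cursor(4)): buffer="vbgopgj" (len 7), cursors c1@0 c3@4 c2@5, authorship .......
After op 2 (add_cursor(4)): buffer="vbgopgj" (len 7), cursors c1@0 c3@4 c4@4 c2@5, authorship .......
After op 3 (move_right): buffer="vbgopgj" (len 7), cursors c1@1 c3@5 c4@5 c2@6, authorship .......
After op 4 (move_left): buffer="vbgopgj" (len 7), cursors c1@0 c3@4 c4@4 c2@5, authorship .......
After op 5 (move_left): buffer="vbgopgj" (len 7), cursors c1@0 c3@3 c4@3 c2@4, authorship .......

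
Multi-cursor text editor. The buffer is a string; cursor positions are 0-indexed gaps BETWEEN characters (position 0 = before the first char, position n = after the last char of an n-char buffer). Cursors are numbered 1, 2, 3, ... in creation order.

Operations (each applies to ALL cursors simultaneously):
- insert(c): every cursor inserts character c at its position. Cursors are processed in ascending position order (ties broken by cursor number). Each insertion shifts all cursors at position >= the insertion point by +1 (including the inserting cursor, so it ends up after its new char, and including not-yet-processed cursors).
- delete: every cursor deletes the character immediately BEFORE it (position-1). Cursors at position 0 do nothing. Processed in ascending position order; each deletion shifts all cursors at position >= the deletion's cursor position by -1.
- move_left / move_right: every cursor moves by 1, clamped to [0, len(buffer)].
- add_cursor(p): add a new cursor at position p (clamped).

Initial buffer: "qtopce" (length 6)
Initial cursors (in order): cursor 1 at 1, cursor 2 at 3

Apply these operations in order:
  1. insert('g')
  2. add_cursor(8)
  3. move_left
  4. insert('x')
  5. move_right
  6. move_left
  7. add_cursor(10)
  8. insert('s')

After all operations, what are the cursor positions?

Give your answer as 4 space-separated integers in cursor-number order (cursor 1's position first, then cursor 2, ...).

After op 1 (insert('g')): buffer="qgtogpce" (len 8), cursors c1@2 c2@5, authorship .1..2...
After op 2 (add_cursor(8)): buffer="qgtogpce" (len 8), cursors c1@2 c2@5 c3@8, authorship .1..2...
After op 3 (move_left): buffer="qgtogpce" (len 8), cursors c1@1 c2@4 c3@7, authorship .1..2...
After op 4 (insert('x')): buffer="qxgtoxgpcxe" (len 11), cursors c1@2 c2@6 c3@10, authorship .11..22..3.
After op 5 (move_right): buffer="qxgtoxgpcxe" (len 11), cursors c1@3 c2@7 c3@11, authorship .11..22..3.
After op 6 (move_left): buffer="qxgtoxgpcxe" (len 11), cursors c1@2 c2@6 c3@10, authorship .11..22..3.
After op 7 (add_cursor(10)): buffer="qxgtoxgpcxe" (len 11), cursors c1@2 c2@6 c3@10 c4@10, authorship .11..22..3.
After op 8 (insert('s')): buffer="qxsgtoxsgpcxsse" (len 15), cursors c1@3 c2@8 c3@14 c4@14, authorship .111..222..334.

Answer: 3 8 14 14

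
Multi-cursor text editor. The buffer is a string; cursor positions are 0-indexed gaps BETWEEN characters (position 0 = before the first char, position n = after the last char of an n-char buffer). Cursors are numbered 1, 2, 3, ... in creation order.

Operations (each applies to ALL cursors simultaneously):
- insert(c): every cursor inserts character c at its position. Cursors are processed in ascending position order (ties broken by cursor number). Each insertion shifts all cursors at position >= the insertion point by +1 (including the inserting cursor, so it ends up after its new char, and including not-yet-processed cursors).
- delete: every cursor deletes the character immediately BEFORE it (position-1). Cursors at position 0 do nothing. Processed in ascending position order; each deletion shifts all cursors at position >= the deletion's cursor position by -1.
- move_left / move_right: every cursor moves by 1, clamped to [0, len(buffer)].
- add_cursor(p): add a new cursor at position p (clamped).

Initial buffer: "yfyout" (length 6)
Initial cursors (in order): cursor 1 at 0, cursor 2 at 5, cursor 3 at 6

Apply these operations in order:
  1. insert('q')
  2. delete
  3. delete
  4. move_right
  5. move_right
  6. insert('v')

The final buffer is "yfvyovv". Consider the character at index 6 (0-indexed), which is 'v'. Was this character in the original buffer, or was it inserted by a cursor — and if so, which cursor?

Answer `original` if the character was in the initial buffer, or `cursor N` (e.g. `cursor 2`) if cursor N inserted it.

After op 1 (insert('q')): buffer="qyfyouqtq" (len 9), cursors c1@1 c2@7 c3@9, authorship 1.....2.3
After op 2 (delete): buffer="yfyout" (len 6), cursors c1@0 c2@5 c3@6, authorship ......
After op 3 (delete): buffer="yfyo" (len 4), cursors c1@0 c2@4 c3@4, authorship ....
After op 4 (move_right): buffer="yfyo" (len 4), cursors c1@1 c2@4 c3@4, authorship ....
After op 5 (move_right): buffer="yfyo" (len 4), cursors c1@2 c2@4 c3@4, authorship ....
After op 6 (insert('v')): buffer="yfvyovv" (len 7), cursors c1@3 c2@7 c3@7, authorship ..1..23
Authorship (.=original, N=cursor N): . . 1 . . 2 3
Index 6: author = 3

Answer: cursor 3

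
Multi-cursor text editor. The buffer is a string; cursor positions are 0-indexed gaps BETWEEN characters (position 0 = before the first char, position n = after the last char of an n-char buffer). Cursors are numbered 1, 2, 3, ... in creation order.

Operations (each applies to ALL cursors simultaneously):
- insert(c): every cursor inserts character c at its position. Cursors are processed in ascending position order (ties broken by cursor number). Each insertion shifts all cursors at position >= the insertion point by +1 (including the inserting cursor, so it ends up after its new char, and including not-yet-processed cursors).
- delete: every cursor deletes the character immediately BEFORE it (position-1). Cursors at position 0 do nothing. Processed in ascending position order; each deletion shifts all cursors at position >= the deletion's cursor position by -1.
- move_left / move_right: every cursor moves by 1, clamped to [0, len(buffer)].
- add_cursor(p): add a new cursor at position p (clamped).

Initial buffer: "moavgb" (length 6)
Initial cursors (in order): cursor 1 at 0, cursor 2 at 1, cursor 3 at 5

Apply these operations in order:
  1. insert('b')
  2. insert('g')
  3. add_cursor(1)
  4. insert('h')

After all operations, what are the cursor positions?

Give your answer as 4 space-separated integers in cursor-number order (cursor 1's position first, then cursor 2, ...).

After op 1 (insert('b')): buffer="bmboavgbb" (len 9), cursors c1@1 c2@3 c3@8, authorship 1.2....3.
After op 2 (insert('g')): buffer="bgmbgoavgbgb" (len 12), cursors c1@2 c2@5 c3@11, authorship 11.22....33.
After op 3 (add_cursor(1)): buffer="bgmbgoavgbgb" (len 12), cursors c4@1 c1@2 c2@5 c3@11, authorship 11.22....33.
After op 4 (insert('h')): buffer="bhghmbghoavgbghb" (len 16), cursors c4@2 c1@4 c2@8 c3@15, authorship 1411.222....333.

Answer: 4 8 15 2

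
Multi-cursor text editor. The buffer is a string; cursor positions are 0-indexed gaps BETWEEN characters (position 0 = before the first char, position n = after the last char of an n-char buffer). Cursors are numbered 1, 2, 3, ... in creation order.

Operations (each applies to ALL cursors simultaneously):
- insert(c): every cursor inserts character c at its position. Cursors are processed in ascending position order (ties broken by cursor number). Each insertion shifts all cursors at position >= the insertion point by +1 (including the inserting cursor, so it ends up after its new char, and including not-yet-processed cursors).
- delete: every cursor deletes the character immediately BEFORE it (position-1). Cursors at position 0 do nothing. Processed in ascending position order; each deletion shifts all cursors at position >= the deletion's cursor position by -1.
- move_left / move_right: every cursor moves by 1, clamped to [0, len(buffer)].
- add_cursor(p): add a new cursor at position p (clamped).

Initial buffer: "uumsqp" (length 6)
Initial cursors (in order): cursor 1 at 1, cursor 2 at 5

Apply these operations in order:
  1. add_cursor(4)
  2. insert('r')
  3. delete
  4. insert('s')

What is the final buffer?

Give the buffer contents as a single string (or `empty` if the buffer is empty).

Answer: usumssqsp

Derivation:
After op 1 (add_cursor(4)): buffer="uumsqp" (len 6), cursors c1@1 c3@4 c2@5, authorship ......
After op 2 (insert('r')): buffer="urumsrqrp" (len 9), cursors c1@2 c3@6 c2@8, authorship .1...3.2.
After op 3 (delete): buffer="uumsqp" (len 6), cursors c1@1 c3@4 c2@5, authorship ......
After op 4 (insert('s')): buffer="usumssqsp" (len 9), cursors c1@2 c3@6 c2@8, authorship .1...3.2.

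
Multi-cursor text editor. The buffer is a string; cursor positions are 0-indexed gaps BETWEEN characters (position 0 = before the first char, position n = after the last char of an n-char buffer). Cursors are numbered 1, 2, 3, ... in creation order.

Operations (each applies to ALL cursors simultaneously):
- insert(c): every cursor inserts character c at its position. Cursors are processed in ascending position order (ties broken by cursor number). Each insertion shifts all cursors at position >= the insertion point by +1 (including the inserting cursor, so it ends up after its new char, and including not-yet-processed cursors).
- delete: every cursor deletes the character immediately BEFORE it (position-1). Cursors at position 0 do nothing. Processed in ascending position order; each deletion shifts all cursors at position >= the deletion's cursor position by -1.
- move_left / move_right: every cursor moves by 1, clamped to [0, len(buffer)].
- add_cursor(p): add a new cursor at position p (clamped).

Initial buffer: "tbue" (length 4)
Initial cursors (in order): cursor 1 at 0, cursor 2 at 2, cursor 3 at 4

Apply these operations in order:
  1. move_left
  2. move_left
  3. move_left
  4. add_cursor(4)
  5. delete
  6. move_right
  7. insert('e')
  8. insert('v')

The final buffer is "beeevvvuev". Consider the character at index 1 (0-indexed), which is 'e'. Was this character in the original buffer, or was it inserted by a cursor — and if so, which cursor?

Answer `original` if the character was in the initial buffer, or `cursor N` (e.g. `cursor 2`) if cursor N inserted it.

After op 1 (move_left): buffer="tbue" (len 4), cursors c1@0 c2@1 c3@3, authorship ....
After op 2 (move_left): buffer="tbue" (len 4), cursors c1@0 c2@0 c3@2, authorship ....
After op 3 (move_left): buffer="tbue" (len 4), cursors c1@0 c2@0 c3@1, authorship ....
After op 4 (add_cursor(4)): buffer="tbue" (len 4), cursors c1@0 c2@0 c3@1 c4@4, authorship ....
After op 5 (delete): buffer="bu" (len 2), cursors c1@0 c2@0 c3@0 c4@2, authorship ..
After op 6 (move_right): buffer="bu" (len 2), cursors c1@1 c2@1 c3@1 c4@2, authorship ..
After op 7 (insert('e')): buffer="beeeue" (len 6), cursors c1@4 c2@4 c3@4 c4@6, authorship .123.4
After op 8 (insert('v')): buffer="beeevvvuev" (len 10), cursors c1@7 c2@7 c3@7 c4@10, authorship .123123.44
Authorship (.=original, N=cursor N): . 1 2 3 1 2 3 . 4 4
Index 1: author = 1

Answer: cursor 1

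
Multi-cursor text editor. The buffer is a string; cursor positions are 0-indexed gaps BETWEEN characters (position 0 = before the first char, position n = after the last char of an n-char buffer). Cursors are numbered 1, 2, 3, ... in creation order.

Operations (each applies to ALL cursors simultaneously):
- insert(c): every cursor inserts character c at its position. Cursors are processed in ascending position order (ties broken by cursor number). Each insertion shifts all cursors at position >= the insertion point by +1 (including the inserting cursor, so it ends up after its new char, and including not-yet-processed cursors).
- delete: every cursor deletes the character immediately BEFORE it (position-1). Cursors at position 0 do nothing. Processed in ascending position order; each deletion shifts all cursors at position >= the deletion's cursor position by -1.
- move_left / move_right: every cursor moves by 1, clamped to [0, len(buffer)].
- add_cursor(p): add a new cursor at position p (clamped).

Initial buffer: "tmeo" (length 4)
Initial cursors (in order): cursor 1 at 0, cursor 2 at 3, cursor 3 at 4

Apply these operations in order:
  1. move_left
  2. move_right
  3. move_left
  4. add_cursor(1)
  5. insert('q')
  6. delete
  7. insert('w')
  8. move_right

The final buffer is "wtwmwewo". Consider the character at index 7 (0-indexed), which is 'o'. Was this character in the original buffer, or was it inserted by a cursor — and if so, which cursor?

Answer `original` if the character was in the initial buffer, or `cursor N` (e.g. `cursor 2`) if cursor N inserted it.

Answer: original

Derivation:
After op 1 (move_left): buffer="tmeo" (len 4), cursors c1@0 c2@2 c3@3, authorship ....
After op 2 (move_right): buffer="tmeo" (len 4), cursors c1@1 c2@3 c3@4, authorship ....
After op 3 (move_left): buffer="tmeo" (len 4), cursors c1@0 c2@2 c3@3, authorship ....
After op 4 (add_cursor(1)): buffer="tmeo" (len 4), cursors c1@0 c4@1 c2@2 c3@3, authorship ....
After op 5 (insert('q')): buffer="qtqmqeqo" (len 8), cursors c1@1 c4@3 c2@5 c3@7, authorship 1.4.2.3.
After op 6 (delete): buffer="tmeo" (len 4), cursors c1@0 c4@1 c2@2 c3@3, authorship ....
After op 7 (insert('w')): buffer="wtwmwewo" (len 8), cursors c1@1 c4@3 c2@5 c3@7, authorship 1.4.2.3.
After op 8 (move_right): buffer="wtwmwewo" (len 8), cursors c1@2 c4@4 c2@6 c3@8, authorship 1.4.2.3.
Authorship (.=original, N=cursor N): 1 . 4 . 2 . 3 .
Index 7: author = original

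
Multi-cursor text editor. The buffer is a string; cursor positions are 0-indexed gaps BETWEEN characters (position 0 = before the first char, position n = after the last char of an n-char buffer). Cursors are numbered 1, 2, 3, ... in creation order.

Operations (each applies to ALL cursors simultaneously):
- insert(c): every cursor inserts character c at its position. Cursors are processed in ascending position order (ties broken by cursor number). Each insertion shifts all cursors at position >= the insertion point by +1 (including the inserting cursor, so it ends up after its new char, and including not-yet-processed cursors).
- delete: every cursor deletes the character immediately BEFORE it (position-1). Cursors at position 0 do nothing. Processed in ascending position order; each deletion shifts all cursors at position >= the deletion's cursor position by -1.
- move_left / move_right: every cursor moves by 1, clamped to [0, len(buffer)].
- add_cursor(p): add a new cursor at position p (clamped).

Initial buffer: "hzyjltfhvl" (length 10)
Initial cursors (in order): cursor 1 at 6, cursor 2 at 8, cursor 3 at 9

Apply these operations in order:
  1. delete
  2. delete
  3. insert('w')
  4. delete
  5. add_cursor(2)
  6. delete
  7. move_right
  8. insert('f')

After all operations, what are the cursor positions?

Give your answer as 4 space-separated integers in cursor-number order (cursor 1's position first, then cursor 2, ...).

Answer: 5 5 5 5

Derivation:
After op 1 (delete): buffer="hzyjlfl" (len 7), cursors c1@5 c2@6 c3@6, authorship .......
After op 2 (delete): buffer="hzyl" (len 4), cursors c1@3 c2@3 c3@3, authorship ....
After op 3 (insert('w')): buffer="hzywwwl" (len 7), cursors c1@6 c2@6 c3@6, authorship ...123.
After op 4 (delete): buffer="hzyl" (len 4), cursors c1@3 c2@3 c3@3, authorship ....
After op 5 (add_cursor(2)): buffer="hzyl" (len 4), cursors c4@2 c1@3 c2@3 c3@3, authorship ....
After op 6 (delete): buffer="l" (len 1), cursors c1@0 c2@0 c3@0 c4@0, authorship .
After op 7 (move_right): buffer="l" (len 1), cursors c1@1 c2@1 c3@1 c4@1, authorship .
After op 8 (insert('f')): buffer="lffff" (len 5), cursors c1@5 c2@5 c3@5 c4@5, authorship .1234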